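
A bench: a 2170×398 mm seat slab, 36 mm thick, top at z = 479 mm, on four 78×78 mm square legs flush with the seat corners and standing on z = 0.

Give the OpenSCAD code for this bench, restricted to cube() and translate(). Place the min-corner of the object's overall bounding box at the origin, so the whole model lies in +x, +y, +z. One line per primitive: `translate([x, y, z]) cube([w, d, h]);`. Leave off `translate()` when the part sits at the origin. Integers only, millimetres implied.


// leg_h = 479 − 36 = 443
translate([0, 0, 443]) cube([2170, 398, 36]);
cube([78, 78, 443]);
translate([0, 320, 0]) cube([78, 78, 443]);
translate([2092, 0, 0]) cube([78, 78, 443]);
translate([2092, 320, 0]) cube([78, 78, 443]);


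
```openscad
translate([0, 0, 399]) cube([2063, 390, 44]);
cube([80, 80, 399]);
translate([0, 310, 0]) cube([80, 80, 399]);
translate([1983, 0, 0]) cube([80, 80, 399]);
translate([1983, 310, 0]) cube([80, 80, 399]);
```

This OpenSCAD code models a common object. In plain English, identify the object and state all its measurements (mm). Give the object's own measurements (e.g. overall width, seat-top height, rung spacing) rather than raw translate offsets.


A bench: a 2063×390 mm seat slab, 44 mm thick, top at z = 443 mm, on four 80×80 mm square legs flush with the seat corners and standing on z = 0.


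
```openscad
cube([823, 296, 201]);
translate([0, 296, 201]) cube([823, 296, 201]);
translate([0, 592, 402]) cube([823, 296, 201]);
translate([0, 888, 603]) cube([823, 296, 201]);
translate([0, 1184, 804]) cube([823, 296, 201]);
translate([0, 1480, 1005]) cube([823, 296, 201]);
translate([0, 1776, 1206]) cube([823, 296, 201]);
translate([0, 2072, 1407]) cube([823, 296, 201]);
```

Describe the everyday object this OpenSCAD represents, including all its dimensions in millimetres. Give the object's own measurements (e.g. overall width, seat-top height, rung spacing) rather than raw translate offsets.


A straight staircase of 8 solid steps. Each step is 823 mm wide (x), 296 mm deep (y, the going) and 201 mm tall (the rise). The first step rests on the floor; each subsequent step sits one going further in +y and one rise higher in +z, directly behind and above the previous step with no overlap.


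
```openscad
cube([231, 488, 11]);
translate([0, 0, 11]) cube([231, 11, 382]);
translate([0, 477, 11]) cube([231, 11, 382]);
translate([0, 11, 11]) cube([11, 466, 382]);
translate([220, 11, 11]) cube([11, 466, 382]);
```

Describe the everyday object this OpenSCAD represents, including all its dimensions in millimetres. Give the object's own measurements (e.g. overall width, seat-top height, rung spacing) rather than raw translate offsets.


An open-topped rectangular box: outside dimensions 231×488×393 mm, with a uniform wall and base thickness of 11 mm. The base is a full 231×488 slab on the floor; four walls sit on top of the base. The front and back walls (the −y and +y sides) span the full width; the two side walls fit between them.


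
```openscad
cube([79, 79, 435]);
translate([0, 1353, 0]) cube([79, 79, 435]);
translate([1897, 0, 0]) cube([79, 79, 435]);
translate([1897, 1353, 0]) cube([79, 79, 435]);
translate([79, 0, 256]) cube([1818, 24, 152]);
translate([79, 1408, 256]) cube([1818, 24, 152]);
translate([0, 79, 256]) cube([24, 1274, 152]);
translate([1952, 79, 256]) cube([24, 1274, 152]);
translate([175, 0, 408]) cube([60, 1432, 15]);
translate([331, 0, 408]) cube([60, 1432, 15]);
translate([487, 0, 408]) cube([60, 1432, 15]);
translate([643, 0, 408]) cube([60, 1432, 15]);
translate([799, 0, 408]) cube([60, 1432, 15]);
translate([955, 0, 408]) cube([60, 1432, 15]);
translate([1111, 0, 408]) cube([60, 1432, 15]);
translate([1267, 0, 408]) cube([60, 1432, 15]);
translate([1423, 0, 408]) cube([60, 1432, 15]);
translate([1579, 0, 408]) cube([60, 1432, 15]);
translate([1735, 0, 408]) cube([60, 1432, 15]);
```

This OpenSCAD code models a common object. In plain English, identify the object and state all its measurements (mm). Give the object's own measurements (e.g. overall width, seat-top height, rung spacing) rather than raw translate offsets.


A bed frame 1976 mm long (x) by 1432 mm wide (y). Four 79×79 mm corner posts, 435 mm tall, at the corners of the footprint. Four rails of 24 mm thickness and 152 mm height run between adjacent posts with their undersides at z = 256 mm, their outer faces flush with the outside of the frame (the two x-running rails run between the posts' inner faces; the two y-running rails run between the posts' inner faces). 11 slats, each 60 mm wide (x) and 15 mm thick, lie across the top of the two x-running rails, running the full 1432 mm width of the frame in y; along x they sit between the end posts with a 96 mm gap after the −x posts and between neighbouring slats, leaving 102 mm before the +x posts.


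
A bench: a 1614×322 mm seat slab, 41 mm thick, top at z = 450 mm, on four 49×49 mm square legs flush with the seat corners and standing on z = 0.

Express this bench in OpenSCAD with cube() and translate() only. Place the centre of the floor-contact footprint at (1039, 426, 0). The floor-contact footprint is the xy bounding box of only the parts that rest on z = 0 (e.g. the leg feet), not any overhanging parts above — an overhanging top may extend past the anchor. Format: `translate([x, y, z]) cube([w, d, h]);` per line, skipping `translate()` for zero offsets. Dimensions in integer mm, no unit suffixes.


translate([232, 265, 409]) cube([1614, 322, 41]);
translate([232, 265, 0]) cube([49, 49, 409]);
translate([232, 538, 0]) cube([49, 49, 409]);
translate([1797, 265, 0]) cube([49, 49, 409]);
translate([1797, 538, 0]) cube([49, 49, 409]);


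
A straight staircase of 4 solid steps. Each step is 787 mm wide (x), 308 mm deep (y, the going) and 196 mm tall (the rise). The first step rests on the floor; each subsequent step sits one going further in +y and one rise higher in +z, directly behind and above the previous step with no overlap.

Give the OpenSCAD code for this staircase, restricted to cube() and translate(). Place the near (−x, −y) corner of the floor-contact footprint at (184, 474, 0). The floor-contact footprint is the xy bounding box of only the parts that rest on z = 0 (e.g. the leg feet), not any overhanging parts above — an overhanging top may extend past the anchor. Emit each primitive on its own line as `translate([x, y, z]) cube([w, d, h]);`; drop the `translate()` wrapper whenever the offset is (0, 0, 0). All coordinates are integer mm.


translate([184, 474, 0]) cube([787, 308, 196]);
translate([184, 782, 196]) cube([787, 308, 196]);
translate([184, 1090, 392]) cube([787, 308, 196]);
translate([184, 1398, 588]) cube([787, 308, 196]);


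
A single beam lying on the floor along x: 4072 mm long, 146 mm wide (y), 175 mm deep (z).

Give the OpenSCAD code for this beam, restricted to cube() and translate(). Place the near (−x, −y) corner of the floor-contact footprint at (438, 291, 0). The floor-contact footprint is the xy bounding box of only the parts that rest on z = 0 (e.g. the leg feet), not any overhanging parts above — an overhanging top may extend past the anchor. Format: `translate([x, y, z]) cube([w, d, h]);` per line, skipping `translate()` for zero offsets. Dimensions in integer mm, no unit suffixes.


translate([438, 291, 0]) cube([4072, 146, 175]);


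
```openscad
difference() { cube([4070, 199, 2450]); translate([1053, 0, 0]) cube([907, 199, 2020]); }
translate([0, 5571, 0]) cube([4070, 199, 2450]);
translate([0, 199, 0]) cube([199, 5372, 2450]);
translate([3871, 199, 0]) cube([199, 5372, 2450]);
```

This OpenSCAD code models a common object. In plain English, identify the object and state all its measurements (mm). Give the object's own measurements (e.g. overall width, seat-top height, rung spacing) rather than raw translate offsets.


A single room: four walls, each 2450 mm tall and 199 mm thick, enclosing an outside footprint 4070×5770 mm (x × y), no floor or roof. The front and back walls (−y and +y sides) run the full x-width; the side walls fit between their inner faces. A door opening 907 mm wide and 2020 mm tall is cut through the front wall from the floor up, its −x edge 1053 mm from the wall's −x end.


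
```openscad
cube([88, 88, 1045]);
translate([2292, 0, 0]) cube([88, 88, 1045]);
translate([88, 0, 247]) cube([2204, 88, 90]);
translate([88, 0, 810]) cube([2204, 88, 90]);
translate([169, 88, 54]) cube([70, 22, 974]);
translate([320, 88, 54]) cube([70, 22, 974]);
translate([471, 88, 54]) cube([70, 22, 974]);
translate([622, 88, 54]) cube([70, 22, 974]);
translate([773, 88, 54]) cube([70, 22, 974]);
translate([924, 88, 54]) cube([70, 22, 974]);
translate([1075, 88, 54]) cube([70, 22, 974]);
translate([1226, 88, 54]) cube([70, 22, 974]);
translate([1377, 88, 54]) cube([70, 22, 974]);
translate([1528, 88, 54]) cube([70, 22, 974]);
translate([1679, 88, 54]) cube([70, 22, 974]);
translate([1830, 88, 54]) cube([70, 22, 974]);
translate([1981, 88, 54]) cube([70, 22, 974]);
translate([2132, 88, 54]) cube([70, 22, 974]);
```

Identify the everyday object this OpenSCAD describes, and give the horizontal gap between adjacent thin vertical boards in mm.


A fence section. The picket gap is 81 mm.

Two posts, two rails, 14 pickets — a fence section. Span 2204 mm holds 14 pickets of 70 mm with 15 equal gaps: ⌊(2204 − 14·70) / 15⌋ = 81 mm.


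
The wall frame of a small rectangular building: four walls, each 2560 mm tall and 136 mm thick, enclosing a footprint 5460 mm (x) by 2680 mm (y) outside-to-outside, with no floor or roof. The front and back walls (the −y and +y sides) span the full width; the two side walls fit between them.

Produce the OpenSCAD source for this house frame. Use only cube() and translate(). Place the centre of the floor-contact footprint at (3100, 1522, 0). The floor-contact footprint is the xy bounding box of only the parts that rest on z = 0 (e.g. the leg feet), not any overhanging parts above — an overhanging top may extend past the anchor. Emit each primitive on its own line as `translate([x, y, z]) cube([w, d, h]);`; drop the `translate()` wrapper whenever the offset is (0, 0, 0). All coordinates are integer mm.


translate([370, 182, 0]) cube([5460, 136, 2560]);
translate([370, 2726, 0]) cube([5460, 136, 2560]);
translate([370, 318, 0]) cube([136, 2408, 2560]);
translate([5694, 318, 0]) cube([136, 2408, 2560]);


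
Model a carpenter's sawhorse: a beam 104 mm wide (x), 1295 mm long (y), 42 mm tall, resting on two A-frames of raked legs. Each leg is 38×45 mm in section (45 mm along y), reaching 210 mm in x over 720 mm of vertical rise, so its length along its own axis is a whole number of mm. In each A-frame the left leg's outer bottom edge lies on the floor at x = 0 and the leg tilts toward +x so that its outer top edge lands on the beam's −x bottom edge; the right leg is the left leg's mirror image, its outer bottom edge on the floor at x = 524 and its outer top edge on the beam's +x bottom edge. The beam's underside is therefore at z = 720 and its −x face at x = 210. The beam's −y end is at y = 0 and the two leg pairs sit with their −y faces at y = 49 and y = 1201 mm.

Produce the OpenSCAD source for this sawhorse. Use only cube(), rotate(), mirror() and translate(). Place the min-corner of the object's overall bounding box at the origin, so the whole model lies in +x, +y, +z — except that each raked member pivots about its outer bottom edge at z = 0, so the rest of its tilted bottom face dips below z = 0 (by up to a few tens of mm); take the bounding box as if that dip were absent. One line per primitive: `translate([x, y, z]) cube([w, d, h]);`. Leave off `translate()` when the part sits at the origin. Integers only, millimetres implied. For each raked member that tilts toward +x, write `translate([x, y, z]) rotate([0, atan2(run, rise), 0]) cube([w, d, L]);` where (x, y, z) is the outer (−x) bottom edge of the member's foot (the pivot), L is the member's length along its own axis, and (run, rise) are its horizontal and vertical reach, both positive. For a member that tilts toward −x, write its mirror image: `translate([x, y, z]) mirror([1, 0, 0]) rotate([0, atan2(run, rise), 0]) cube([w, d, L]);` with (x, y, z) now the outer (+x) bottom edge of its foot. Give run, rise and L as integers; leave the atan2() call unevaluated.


translate([210, 0, 720]) cube([104, 1295, 42]);
translate([0, 49, 0]) rotate([0, atan2(210, 720), 0]) cube([38, 45, 750]);
translate([524, 49, 0]) mirror([1, 0, 0]) rotate([0, atan2(210, 720), 0]) cube([38, 45, 750]);
translate([0, 1201, 0]) rotate([0, atan2(210, 720), 0]) cube([38, 45, 750]);
translate([524, 1201, 0]) mirror([1, 0, 0]) rotate([0, atan2(210, 720), 0]) cube([38, 45, 750]);


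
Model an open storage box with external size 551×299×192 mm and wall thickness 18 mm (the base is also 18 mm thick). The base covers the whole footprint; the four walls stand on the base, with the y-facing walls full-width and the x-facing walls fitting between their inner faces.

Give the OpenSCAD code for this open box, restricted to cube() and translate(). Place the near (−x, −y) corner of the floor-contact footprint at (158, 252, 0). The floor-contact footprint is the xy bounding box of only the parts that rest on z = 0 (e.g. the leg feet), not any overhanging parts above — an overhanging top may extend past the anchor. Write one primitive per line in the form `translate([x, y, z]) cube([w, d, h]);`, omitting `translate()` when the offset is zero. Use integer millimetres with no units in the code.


translate([158, 252, 0]) cube([551, 299, 18]);
translate([158, 252, 18]) cube([551, 18, 174]);
translate([158, 533, 18]) cube([551, 18, 174]);
translate([158, 270, 18]) cube([18, 263, 174]);
translate([691, 270, 18]) cube([18, 263, 174]);


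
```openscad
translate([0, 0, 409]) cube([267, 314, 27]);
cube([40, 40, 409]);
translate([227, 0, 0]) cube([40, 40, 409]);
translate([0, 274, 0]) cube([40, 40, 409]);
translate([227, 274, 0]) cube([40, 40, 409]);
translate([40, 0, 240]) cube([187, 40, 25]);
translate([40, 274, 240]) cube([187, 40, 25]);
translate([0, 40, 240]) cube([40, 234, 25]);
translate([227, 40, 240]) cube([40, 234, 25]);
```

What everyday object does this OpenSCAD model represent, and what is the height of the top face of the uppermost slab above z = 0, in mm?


A stool. The seat height is 436 mm.

A 267×314×27 slab at z = 409 on four corner posts — a stool. The seat top is 409 + 27 = 436 mm.


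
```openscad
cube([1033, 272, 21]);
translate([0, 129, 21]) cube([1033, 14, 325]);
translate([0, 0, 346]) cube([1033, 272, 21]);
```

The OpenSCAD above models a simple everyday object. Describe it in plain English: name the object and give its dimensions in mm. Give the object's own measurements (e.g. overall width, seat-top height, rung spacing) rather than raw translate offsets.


An I-beam lying along x, 1033 mm long. Overall section height 367 mm. Two flanges 272 mm wide (y) and 21 mm thick, one on the floor and one at the top; a web 14 mm thick runs between them, centred on the flange width.


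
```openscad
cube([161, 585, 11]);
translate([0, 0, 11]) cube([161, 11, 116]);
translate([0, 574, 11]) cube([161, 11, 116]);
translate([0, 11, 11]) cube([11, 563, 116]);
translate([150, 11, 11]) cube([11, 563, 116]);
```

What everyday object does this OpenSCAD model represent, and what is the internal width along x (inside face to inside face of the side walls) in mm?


An open box. The internal width is 139 mm.

A 161×585 base slab with four walls standing on it — an open box. The base is 161 mm wide and the walls are 11 mm thick, so the internal width is 161 − 2 × 11 = 139 mm.


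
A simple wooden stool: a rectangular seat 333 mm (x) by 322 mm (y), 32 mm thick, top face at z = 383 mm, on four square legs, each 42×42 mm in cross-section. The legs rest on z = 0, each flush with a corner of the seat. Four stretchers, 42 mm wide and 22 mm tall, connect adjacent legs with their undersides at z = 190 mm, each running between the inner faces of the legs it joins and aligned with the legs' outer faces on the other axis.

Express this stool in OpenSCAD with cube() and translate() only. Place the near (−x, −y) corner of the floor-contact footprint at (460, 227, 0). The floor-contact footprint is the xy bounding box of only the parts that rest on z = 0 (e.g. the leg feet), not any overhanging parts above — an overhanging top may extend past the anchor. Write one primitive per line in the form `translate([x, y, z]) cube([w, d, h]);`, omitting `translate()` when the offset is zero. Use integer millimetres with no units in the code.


// leg_h = 383 - 32 = 351
// stretcher span = 333 - 2*42 = 249
translate([460, 227, 351]) cube([333, 322, 32]);
translate([460, 227, 0]) cube([42, 42, 351]);
translate([751, 227, 0]) cube([42, 42, 351]);
translate([460, 507, 0]) cube([42, 42, 351]);
translate([751, 507, 0]) cube([42, 42, 351]);
translate([502, 227, 190]) cube([249, 42, 22]);
translate([502, 507, 190]) cube([249, 42, 22]);
translate([460, 269, 190]) cube([42, 238, 22]);
translate([751, 269, 190]) cube([42, 238, 22]);


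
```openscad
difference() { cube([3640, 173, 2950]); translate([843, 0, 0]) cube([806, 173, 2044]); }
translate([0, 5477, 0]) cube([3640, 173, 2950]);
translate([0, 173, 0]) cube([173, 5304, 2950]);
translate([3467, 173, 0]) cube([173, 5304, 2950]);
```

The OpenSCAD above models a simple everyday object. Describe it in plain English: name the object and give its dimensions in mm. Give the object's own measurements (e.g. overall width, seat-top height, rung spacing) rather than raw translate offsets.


A single room: four walls, each 2950 mm tall and 173 mm thick, enclosing an outside footprint 3640×5650 mm (x × y), no floor or roof. The front and back walls (−y and +y sides) run the full x-width; the side walls fit between their inner faces. A door opening 806 mm wide and 2044 mm tall is cut through the front wall from the floor up, its −x edge 843 mm from the wall's −x end.


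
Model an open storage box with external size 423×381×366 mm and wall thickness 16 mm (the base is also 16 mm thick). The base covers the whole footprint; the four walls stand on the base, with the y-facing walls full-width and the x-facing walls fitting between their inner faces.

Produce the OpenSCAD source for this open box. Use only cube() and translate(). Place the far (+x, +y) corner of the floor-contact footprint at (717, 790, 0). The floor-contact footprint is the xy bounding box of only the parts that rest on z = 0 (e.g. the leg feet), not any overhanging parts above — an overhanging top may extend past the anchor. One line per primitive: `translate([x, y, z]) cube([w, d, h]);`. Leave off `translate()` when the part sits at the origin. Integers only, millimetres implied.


translate([294, 409, 0]) cube([423, 381, 16]);
translate([294, 409, 16]) cube([423, 16, 350]);
translate([294, 774, 16]) cube([423, 16, 350]);
translate([294, 425, 16]) cube([16, 349, 350]);
translate([701, 425, 16]) cube([16, 349, 350]);


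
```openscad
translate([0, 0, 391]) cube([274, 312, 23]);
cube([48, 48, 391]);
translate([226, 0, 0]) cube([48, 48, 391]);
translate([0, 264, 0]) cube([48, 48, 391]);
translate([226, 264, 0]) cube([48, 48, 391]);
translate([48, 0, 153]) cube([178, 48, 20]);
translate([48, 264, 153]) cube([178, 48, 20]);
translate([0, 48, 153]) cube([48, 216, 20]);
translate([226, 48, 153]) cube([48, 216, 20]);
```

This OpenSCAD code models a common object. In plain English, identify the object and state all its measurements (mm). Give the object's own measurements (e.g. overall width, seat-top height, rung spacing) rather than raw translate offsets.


A simple wooden stool: a rectangular seat 274 mm (x) by 312 mm (y), 23 mm thick, top face at z = 414 mm, on four square legs, each 48×48 mm in cross-section. The legs rest on z = 0, each flush with a corner of the seat. Four stretchers, 48 mm wide and 20 mm tall, connect adjacent legs with their undersides at z = 153 mm, each running between the inner faces of the legs it joins and aligned with the legs' outer faces on the other axis.


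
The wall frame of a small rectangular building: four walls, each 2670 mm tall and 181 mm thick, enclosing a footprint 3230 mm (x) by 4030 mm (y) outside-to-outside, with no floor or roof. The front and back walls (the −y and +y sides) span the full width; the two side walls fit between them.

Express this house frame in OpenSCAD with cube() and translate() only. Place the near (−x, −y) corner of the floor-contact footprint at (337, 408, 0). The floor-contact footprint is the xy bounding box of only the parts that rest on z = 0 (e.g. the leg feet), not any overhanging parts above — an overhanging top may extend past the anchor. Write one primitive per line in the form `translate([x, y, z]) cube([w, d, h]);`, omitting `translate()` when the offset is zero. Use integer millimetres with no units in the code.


translate([337, 408, 0]) cube([3230, 181, 2670]);
translate([337, 4257, 0]) cube([3230, 181, 2670]);
translate([337, 589, 0]) cube([181, 3668, 2670]);
translate([3386, 589, 0]) cube([181, 3668, 2670]);


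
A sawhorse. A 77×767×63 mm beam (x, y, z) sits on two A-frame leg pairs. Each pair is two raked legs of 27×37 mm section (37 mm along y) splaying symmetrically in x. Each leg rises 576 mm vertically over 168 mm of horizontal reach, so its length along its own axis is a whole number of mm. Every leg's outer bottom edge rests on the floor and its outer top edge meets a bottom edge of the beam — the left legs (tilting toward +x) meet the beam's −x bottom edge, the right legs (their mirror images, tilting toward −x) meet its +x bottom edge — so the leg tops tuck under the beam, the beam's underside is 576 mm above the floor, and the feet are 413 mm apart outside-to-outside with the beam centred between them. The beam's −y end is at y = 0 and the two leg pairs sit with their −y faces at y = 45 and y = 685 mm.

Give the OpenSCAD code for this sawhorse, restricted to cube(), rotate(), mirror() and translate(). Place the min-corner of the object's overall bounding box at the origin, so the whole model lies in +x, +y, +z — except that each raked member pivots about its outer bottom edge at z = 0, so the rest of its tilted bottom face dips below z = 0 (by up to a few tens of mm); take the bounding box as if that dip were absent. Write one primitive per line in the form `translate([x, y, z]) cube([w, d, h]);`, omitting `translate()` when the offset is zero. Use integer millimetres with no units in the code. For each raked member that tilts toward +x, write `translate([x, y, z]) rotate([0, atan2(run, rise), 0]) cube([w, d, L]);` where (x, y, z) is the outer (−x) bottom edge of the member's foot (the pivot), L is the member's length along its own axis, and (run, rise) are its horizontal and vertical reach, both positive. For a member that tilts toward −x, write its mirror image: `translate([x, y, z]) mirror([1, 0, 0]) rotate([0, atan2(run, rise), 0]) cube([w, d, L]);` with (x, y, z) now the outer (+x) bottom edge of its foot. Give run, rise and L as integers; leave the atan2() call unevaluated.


translate([168, 0, 576]) cube([77, 767, 63]);
translate([0, 45, 0]) rotate([0, atan2(168, 576), 0]) cube([27, 37, 600]);
translate([413, 45, 0]) mirror([1, 0, 0]) rotate([0, atan2(168, 576), 0]) cube([27, 37, 600]);
translate([0, 685, 0]) rotate([0, atan2(168, 576), 0]) cube([27, 37, 600]);
translate([413, 685, 0]) mirror([1, 0, 0]) rotate([0, atan2(168, 576), 0]) cube([27, 37, 600]);


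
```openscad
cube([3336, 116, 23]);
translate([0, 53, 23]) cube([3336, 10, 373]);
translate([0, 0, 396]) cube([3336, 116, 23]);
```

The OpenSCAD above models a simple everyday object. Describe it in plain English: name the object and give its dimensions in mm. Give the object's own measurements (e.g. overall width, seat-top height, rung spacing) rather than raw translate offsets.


An I-beam lying along x, 3336 mm long. Overall section height 419 mm. Two flanges 116 mm wide (y) and 23 mm thick, one on the floor and one at the top; a web 10 mm thick runs between them, centred on the flange width.


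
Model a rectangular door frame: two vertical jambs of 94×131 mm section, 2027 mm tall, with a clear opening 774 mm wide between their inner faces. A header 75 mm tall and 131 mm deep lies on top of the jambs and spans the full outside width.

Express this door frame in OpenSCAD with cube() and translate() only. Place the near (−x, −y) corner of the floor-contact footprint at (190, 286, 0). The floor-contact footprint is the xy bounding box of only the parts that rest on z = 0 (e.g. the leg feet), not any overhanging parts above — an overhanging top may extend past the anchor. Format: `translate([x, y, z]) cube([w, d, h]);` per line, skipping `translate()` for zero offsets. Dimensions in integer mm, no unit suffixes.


translate([190, 286, 0]) cube([94, 131, 2027]);
translate([1058, 286, 0]) cube([94, 131, 2027]);
translate([190, 286, 2027]) cube([962, 131, 75]);


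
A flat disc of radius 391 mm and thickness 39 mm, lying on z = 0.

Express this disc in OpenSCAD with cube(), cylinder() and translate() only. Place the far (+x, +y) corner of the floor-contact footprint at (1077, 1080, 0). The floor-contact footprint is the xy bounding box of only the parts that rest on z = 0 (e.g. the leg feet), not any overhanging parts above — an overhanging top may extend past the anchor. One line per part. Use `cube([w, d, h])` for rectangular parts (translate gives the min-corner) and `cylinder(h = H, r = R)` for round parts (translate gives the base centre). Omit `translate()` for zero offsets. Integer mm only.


translate([686, 689, 0]) cylinder(h = 39, r = 391);


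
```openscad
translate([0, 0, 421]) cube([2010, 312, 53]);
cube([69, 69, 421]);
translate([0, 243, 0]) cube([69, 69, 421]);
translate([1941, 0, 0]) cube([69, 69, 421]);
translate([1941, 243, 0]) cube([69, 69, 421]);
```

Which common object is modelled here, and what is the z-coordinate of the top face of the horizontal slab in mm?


A bench. The seat-top height is 474 mm.

A long slab on four corner posts — a bench. The slab sits at z = 421 with thickness 53, so the top is 421 + 53 = 474 mm.


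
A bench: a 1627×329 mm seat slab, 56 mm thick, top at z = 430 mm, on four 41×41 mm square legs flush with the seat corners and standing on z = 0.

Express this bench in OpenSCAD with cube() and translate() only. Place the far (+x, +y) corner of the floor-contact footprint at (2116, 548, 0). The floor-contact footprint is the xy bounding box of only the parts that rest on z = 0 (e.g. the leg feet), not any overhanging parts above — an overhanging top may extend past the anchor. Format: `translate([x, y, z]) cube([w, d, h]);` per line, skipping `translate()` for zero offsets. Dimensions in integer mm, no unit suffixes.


translate([489, 219, 374]) cube([1627, 329, 56]);
translate([489, 219, 0]) cube([41, 41, 374]);
translate([489, 507, 0]) cube([41, 41, 374]);
translate([2075, 219, 0]) cube([41, 41, 374]);
translate([2075, 507, 0]) cube([41, 41, 374]);


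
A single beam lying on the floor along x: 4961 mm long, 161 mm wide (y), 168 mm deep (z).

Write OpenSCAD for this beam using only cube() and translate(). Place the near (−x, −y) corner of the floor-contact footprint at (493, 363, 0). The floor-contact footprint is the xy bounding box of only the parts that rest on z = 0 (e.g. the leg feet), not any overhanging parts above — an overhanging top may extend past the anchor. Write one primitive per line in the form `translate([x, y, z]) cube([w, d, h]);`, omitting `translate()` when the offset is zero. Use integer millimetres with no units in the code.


translate([493, 363, 0]) cube([4961, 161, 168]);


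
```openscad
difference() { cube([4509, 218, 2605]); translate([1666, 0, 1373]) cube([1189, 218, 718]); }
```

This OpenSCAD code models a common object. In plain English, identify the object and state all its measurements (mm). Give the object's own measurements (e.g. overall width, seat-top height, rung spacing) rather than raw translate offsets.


A wall 4509 mm long (x), 218 mm thick (y), 2605 mm tall, with a rectangular window opening cut through it. The opening is 1189 mm wide and 718 mm tall; its sill is at z = 1373 mm and its near (−x) edge is 1666 mm from the wall's −x end. The opening passes through the full wall thickness.


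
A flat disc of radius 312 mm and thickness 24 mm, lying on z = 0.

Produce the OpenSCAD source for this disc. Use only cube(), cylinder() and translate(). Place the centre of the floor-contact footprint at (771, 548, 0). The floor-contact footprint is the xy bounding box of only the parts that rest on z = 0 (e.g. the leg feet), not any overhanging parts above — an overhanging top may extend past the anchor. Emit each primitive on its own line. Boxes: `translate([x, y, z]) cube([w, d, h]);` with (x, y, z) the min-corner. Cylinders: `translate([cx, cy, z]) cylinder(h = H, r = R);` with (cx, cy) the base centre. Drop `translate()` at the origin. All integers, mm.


translate([771, 548, 0]) cylinder(h = 24, r = 312);


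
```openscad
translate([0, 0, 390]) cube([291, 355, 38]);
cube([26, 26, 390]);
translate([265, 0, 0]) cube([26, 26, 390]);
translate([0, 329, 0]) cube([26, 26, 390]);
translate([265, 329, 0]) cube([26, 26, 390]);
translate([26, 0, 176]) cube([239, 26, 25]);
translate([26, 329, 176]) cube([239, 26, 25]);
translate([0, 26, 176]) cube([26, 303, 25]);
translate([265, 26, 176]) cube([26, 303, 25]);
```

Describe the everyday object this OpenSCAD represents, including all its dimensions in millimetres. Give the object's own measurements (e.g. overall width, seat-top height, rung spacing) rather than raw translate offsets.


A simple wooden stool: a rectangular seat 291 mm (x) by 355 mm (y), 38 mm thick, top face at z = 428 mm, on four square legs, each 26×26 mm in cross-section. The legs rest on z = 0, each flush with a corner of the seat. Four stretchers, 26 mm wide and 25 mm tall, connect adjacent legs with their undersides at z = 176 mm, each running between the inner faces of the legs it joins and aligned with the legs' outer faces on the other axis.


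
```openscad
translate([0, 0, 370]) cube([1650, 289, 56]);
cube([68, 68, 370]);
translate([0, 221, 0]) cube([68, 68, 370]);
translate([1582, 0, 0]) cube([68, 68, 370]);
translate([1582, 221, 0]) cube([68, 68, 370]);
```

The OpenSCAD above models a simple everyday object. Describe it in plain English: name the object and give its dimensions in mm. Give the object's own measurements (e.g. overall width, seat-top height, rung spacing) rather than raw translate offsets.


A bench: a 1650×289 mm seat slab, 56 mm thick, top at z = 426 mm, on four 68×68 mm square legs flush with the seat corners and standing on z = 0.


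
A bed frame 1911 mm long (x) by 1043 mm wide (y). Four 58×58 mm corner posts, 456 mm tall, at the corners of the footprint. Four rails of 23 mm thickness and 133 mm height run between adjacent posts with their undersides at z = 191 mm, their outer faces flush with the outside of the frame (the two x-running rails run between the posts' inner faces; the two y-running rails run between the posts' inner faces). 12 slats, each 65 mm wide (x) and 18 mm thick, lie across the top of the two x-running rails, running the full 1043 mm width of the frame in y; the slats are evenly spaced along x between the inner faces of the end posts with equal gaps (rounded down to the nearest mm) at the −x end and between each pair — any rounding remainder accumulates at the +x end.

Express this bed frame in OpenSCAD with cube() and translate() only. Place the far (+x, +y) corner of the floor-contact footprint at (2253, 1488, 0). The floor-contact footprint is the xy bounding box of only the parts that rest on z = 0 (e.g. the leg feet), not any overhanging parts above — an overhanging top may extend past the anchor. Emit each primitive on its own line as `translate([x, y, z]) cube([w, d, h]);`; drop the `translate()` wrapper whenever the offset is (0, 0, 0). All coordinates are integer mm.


translate([342, 445, 0]) cube([58, 58, 456]);
translate([342, 1430, 0]) cube([58, 58, 456]);
translate([2195, 445, 0]) cube([58, 58, 456]);
translate([2195, 1430, 0]) cube([58, 58, 456]);
translate([400, 445, 191]) cube([1795, 23, 133]);
translate([400, 1465, 191]) cube([1795, 23, 133]);
translate([342, 503, 191]) cube([23, 927, 133]);
translate([2230, 503, 191]) cube([23, 927, 133]);
translate([478, 445, 324]) cube([65, 1043, 18]);
translate([621, 445, 324]) cube([65, 1043, 18]);
translate([764, 445, 324]) cube([65, 1043, 18]);
translate([907, 445, 324]) cube([65, 1043, 18]);
translate([1050, 445, 324]) cube([65, 1043, 18]);
translate([1193, 445, 324]) cube([65, 1043, 18]);
translate([1336, 445, 324]) cube([65, 1043, 18]);
translate([1479, 445, 324]) cube([65, 1043, 18]);
translate([1622, 445, 324]) cube([65, 1043, 18]);
translate([1765, 445, 324]) cube([65, 1043, 18]);
translate([1908, 445, 324]) cube([65, 1043, 18]);
translate([2051, 445, 324]) cube([65, 1043, 18]);


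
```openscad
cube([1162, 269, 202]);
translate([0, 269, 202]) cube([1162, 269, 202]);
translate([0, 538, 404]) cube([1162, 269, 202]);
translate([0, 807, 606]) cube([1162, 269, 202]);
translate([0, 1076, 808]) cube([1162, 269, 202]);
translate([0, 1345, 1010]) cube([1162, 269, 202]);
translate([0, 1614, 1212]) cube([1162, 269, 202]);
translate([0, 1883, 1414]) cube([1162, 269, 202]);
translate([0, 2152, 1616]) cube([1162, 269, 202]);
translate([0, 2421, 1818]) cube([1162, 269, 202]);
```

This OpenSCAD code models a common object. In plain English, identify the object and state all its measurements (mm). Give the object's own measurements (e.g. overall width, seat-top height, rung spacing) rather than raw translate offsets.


A straight staircase of 10 solid steps. Each step is 1162 mm wide (x), 269 mm deep (y, the going) and 202 mm tall (the rise). The first step rests on the floor; each subsequent step sits one going further in +y and one rise higher in +z, directly behind and above the previous step with no overlap.


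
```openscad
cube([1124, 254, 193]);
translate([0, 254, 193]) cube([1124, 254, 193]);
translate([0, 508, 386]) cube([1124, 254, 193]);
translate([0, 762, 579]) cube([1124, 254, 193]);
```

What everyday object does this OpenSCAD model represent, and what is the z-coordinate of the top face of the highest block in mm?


A staircase. The total rise is 772 mm.

4 identical blocks, each offset up and back from the previous — a staircase. Each step is 193 mm tall and there are 4 of them, so the total rise is 4 × 193 = 772 mm.


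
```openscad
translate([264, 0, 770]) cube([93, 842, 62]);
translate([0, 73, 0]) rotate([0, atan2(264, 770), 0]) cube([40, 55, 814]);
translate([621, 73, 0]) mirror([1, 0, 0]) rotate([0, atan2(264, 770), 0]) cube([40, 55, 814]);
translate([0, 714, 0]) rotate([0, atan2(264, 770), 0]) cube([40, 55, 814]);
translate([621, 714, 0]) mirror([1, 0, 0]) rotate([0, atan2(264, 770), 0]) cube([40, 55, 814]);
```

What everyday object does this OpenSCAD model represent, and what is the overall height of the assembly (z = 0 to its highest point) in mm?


A sawhorse. The overall height is 832 mm.

A beam across two mirrored pairs of raked legs — a sawhorse. The beam's underside is at z = 770 (matching the legs' vertical rise in atan2(264, 770)) and the beam is 62 mm tall, so its top is at 770 + 62 = 832 mm. The raked legs top out at the beam's underside, so that is the highest point.


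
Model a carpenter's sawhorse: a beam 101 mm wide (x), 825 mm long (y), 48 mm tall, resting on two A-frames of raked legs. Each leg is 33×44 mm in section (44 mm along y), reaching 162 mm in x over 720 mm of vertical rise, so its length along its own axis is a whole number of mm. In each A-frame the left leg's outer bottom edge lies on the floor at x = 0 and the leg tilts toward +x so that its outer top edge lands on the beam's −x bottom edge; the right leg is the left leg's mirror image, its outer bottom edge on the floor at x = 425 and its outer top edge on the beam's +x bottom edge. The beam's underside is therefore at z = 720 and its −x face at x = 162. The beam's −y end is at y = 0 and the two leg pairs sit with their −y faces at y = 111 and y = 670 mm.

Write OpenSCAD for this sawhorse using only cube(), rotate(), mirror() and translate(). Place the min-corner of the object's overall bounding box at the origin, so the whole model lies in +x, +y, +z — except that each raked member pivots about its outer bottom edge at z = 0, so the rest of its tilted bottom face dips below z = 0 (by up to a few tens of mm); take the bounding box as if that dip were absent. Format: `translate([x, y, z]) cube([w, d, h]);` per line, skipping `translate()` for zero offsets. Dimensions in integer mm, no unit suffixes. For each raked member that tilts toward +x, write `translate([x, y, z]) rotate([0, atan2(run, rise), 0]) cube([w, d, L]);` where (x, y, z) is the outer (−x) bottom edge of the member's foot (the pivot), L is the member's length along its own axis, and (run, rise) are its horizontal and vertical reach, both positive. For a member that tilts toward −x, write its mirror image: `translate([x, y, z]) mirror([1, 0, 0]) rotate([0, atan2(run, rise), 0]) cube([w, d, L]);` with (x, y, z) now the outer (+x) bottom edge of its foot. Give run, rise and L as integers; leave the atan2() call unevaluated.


translate([162, 0, 720]) cube([101, 825, 48]);
translate([0, 111, 0]) rotate([0, atan2(162, 720), 0]) cube([33, 44, 738]);
translate([425, 111, 0]) mirror([1, 0, 0]) rotate([0, atan2(162, 720), 0]) cube([33, 44, 738]);
translate([0, 670, 0]) rotate([0, atan2(162, 720), 0]) cube([33, 44, 738]);
translate([425, 670, 0]) mirror([1, 0, 0]) rotate([0, atan2(162, 720), 0]) cube([33, 44, 738]);


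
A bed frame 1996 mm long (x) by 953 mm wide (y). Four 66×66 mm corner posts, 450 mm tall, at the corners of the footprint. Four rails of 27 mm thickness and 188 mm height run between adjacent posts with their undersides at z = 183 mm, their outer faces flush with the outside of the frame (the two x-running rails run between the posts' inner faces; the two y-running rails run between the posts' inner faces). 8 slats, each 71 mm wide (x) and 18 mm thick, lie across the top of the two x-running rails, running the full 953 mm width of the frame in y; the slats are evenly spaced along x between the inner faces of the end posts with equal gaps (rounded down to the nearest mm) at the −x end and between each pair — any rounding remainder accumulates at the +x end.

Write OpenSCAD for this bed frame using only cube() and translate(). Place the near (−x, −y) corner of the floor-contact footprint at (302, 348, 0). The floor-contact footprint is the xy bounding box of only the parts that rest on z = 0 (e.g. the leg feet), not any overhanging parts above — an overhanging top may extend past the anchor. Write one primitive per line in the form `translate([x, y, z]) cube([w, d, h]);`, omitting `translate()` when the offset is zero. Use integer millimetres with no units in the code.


translate([302, 348, 0]) cube([66, 66, 450]);
translate([302, 1235, 0]) cube([66, 66, 450]);
translate([2232, 348, 0]) cube([66, 66, 450]);
translate([2232, 1235, 0]) cube([66, 66, 450]);
translate([368, 348, 183]) cube([1864, 27, 188]);
translate([368, 1274, 183]) cube([1864, 27, 188]);
translate([302, 414, 183]) cube([27, 821, 188]);
translate([2271, 414, 183]) cube([27, 821, 188]);
translate([512, 348, 371]) cube([71, 953, 18]);
translate([727, 348, 371]) cube([71, 953, 18]);
translate([942, 348, 371]) cube([71, 953, 18]);
translate([1157, 348, 371]) cube([71, 953, 18]);
translate([1372, 348, 371]) cube([71, 953, 18]);
translate([1587, 348, 371]) cube([71, 953, 18]);
translate([1802, 348, 371]) cube([71, 953, 18]);
translate([2017, 348, 371]) cube([71, 953, 18]);


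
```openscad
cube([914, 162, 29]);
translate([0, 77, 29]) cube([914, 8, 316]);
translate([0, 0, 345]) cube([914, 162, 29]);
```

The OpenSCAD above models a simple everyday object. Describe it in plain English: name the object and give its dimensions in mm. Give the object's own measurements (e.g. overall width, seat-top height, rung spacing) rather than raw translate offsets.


An I-beam lying along x, 914 mm long. Overall section height 374 mm. Two flanges 162 mm wide (y) and 29 mm thick, one on the floor and one at the top; a web 8 mm thick runs between them, centred on the flange width.
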